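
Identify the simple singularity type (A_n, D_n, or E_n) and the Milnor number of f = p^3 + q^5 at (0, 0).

The Hessian of f at 0 has rank 0. Corank 2; j^3 = p^3 is a perfect cube, so E-series; the 5-jet and mu = 8 give E_8.

Type E_{8}, Milnor number mu = 8.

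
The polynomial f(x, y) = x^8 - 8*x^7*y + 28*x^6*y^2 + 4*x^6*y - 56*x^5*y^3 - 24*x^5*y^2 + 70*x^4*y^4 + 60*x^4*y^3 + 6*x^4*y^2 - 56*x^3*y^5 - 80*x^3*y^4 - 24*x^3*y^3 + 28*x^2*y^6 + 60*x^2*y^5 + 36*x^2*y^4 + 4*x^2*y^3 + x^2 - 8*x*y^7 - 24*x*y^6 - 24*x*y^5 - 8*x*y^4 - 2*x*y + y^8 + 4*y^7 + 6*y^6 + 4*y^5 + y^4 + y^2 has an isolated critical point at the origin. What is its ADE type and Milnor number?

The Hessian of f at 0 is [[2, -2], [-2, 2]] with rank 1, so corank 1. A Groebner basis of the Jacobian ideal J(f) in C{x,y} is {y^3, x - y}; counting standard monomials gives mu = 3. Corank 1: A-series; mu = 3 gives A_3.

Type A3, Milnor number mu = 3.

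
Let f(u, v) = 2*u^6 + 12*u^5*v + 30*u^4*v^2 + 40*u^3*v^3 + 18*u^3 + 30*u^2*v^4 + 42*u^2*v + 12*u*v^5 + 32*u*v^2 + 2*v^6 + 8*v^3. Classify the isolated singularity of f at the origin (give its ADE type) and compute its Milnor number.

Type D_{7}, Milnor number mu = 7.

The Hessian of f at 0 is [[0, 0], [0, 0]] with rank 0, so corank 2. A Groebner basis of the Jacobian ideal J(f) in C{u,v} is {-243*u*v/2 + v^5 - 81*v^2, u*v^2 + 2*v^3/3, u^2 + 5*u*v/3 + 2*v^2/3}; counting standard monomials gives mu = 7. Corank 2; j^3 = 2*(u + v)*(3*u + 2*v)^2 has shape L^2 M (L != M), so D-series; mu = 7 gives D_7.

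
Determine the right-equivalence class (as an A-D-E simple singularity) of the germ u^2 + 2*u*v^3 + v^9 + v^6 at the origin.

A_8

The Hessian of f at 0 has rank 1. Corank 1: A-series; mu = 8 gives A_8.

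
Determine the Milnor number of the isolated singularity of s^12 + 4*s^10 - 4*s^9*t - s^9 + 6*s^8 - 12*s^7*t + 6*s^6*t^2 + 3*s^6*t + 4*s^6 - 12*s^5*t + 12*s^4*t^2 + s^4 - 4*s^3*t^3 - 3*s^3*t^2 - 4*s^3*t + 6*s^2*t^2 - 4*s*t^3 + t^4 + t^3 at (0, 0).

The Hessian of f at 0 is [[0, 0], [0, 0]] with rank 0, so corank 2. A Groebner basis of the Jacobian ideal J(f) in C{s,t} is {s^3 - 3*s^2*t, t^2}; counting standard monomials gives mu = 6. Corank 2; j^3 = t^3 is a perfect cube, so E-series; the 4-jet and mu = 6 give E_6.

6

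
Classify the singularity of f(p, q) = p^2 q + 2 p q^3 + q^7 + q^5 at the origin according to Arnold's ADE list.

D_8

The Hessian of f at 0 is [[0, 0], [0, 0]] with rank 0, so corank 2. A Groebner basis of the Jacobian ideal J(f) in C{p,q} is {p^2*q^2 + p^2/7 + p*q^2/7, p^3 - p^2/7 - p*q^2/7, p*q + q^3}; counting standard monomials gives mu = 8. Corank 2; j^3 = p^2*q has shape L^2 M (L != M), so D-series; mu = 8 gives D_8.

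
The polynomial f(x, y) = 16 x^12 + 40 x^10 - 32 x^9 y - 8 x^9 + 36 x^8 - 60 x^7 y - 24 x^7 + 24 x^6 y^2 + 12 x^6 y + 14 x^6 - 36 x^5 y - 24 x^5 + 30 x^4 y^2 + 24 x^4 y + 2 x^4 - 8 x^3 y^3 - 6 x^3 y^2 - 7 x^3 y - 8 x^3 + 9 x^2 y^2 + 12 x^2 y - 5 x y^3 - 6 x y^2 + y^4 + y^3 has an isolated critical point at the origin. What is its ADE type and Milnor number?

Type E7, Milnor number mu = 7.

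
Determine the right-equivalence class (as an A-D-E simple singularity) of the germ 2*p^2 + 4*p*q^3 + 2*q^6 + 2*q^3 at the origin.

A_{2}

The Hessian of f at 0 is [[4, 0], [0, 0]] with rank 1, so corank 1. A Groebner basis of the Jacobian ideal J(f) in C{p,q} is {q^2, p}; counting standard monomials gives mu = 2. Corank 1: A-series; mu = 2 gives A_2.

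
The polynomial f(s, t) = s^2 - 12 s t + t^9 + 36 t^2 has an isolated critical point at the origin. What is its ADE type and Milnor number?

Type A_{8}, Milnor number mu = 8.

The Hessian of f at 0 has rank 1. Corank 1: A-series; mu = 8 gives A_8.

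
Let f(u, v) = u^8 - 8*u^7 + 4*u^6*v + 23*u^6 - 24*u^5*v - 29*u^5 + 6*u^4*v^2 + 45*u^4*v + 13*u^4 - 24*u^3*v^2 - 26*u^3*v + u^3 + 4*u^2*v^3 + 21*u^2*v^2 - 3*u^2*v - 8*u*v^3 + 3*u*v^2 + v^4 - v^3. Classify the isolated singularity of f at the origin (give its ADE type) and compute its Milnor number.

The Hessian of f at 0 has rank 0. Corank 2; j^3 = (u - v)^3 is a perfect cube, so E-series; the 4-jet and mu = 6 give E_6.

Type E6, Milnor number mu = 6.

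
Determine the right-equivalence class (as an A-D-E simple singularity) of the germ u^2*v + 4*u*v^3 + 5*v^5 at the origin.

D_{6}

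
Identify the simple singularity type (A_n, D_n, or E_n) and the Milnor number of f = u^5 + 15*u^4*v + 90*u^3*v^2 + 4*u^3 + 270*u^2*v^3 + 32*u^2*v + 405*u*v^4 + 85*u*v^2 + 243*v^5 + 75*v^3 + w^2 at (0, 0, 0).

The Hessian of f at 0 is [[0, 0, 0], [0, 0, 0], [0, 0, 2]] with rank 1, so corank 2. A Groebner basis of the Jacobian ideal J(f) in C{u,v,w} is {-32*u*v/5 + v^4 - 16*v^2, u*v^2 + 5*v^3/2, u^2 + 11*u*v/2 + 15*v^2/2, w}; counting standard monomials gives mu = 6. Corank 2; j^3 = (u + 3*v)*(2*u + 5*v)^2 has shape L^2 M (L != M), so D-series; mu = 6 gives D_6.

Type D6, Milnor number mu = 6.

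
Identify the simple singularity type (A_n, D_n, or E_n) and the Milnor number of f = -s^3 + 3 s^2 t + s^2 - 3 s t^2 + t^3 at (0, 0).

Type A2, Milnor number mu = 2.

The Hessian of f at 0 is [[2, 0], [0, 0]] with rank 1, so corank 1. A Groebner basis of the Jacobian ideal J(f) in C{s,t} is {t^2, s}; counting standard monomials gives mu = 2. Corank 1: A-series; mu = 2 gives A_2.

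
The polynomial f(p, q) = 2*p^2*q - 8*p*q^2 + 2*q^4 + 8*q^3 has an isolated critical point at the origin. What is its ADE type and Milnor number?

Type D_{5}, Milnor number mu = 5.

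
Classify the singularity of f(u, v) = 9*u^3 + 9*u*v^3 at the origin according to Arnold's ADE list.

The Hessian of f at 0 has rank 0. Corank 2; j^3 = 9*u^3 is a perfect cube, so E-series; the 4-jet and mu = 7 give E_7.

E7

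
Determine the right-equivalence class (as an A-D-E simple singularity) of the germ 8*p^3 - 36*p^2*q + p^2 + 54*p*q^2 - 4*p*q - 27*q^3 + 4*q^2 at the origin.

A_{2}

The Hessian of f at 0 has rank 1. Corank 1: A-series; mu = 2 gives A_2.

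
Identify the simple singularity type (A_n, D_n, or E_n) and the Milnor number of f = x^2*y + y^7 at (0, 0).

Type D_8, Milnor number mu = 8.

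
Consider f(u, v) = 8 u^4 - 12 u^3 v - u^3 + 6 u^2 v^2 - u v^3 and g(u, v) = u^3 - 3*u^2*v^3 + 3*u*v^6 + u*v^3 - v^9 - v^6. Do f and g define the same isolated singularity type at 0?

Yes.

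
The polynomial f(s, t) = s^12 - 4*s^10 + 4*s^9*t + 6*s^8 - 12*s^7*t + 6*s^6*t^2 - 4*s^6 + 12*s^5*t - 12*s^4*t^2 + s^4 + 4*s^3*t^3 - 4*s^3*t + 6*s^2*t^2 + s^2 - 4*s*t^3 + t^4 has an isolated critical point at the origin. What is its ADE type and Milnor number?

The Hessian of f at 0 is [[2, 0], [0, 0]] with rank 1, so corank 1. A Groebner basis of the Jacobian ideal J(f) in C{s,t} is {t^3, s}; counting standard monomials gives mu = 3. Corank 1: A-series; mu = 3 gives A_3.

Type A3, Milnor number mu = 3.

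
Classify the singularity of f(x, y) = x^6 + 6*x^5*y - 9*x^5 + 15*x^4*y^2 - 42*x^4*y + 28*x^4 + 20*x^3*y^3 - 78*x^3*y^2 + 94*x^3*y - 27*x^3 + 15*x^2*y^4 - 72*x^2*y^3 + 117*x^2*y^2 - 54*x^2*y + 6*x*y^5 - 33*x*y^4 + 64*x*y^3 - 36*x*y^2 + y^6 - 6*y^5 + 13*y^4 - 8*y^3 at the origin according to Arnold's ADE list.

E_{6}

The Hessian of f at 0 has rank 0. Corank 2; j^3 = -(3*x + 2*y)^3 is a perfect cube, so E-series; the 4-jet and mu = 6 give E_6.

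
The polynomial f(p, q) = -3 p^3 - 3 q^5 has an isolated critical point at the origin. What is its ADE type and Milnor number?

The Hessian of f at 0 is [[0, 0], [0, 0]] with rank 0, so corank 2. A Groebner basis of the Jacobian ideal J(f) in C{p,q} is {q^4, p^2}; counting standard monomials gives mu = 8. Corank 2; j^3 = -3*p^3 is a perfect cube, so E-series; the 5-jet and mu = 8 give E_8.

Type E8, Milnor number mu = 8.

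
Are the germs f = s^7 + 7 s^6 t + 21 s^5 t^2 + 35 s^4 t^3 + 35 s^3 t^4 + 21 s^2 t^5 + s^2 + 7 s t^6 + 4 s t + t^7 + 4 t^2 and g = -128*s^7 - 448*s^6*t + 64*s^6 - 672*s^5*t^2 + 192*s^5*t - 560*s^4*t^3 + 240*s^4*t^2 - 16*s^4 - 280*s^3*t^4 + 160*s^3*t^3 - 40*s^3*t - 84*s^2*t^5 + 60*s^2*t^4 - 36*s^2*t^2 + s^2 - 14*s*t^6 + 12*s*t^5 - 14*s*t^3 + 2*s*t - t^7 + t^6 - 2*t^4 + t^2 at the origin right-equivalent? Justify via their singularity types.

The Hessian of f at 0 is [[2, 4], [4, 8]] with rank 1, so corank 1. A Groebner basis of the Jacobian ideal J(f) in C{s,t} is {t^6, s + 2*t}; counting standard monomials gives mu = 6. Corank 1: A-series; mu = 6 gives A_6. The Hessian of g at 0 is [[2, 2], [2, 2]] with rank 1, so corank 1. A Groebner basis of the Jacobian ideal J(g) in C{s,t} is {s*t + t^4 + t^2, s*t^2 - s/6 + 5*t^3/6 - t/6, s^2 + 2*s*t + t^2}; counting standard monomials gives mu = 6. Corank 1: A-series; mu = 6 gives A_6. Both have type A_6, hence right-equivalent.

Yes.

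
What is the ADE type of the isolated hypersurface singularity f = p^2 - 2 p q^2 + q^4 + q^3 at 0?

The Hessian of f at 0 has rank 1. Corank 1: A-series; mu = 2 gives A_2.

A_{2}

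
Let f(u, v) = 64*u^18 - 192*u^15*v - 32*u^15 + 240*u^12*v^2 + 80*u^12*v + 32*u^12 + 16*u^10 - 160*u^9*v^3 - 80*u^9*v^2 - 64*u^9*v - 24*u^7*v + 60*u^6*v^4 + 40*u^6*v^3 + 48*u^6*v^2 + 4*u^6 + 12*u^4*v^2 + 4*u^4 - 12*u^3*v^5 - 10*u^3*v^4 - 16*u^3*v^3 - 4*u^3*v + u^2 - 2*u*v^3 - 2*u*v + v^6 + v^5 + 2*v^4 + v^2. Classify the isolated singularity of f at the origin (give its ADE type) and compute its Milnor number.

The Hessian of f at 0 is [[2, -2], [-2, 2]] with rank 1, so corank 1. A Groebner basis of the Jacobian ideal J(f) in C{u,v} is {u + v^3 - v, u^2 - v^2, u*v - v^2}; counting standard monomials gives mu = 4. Corank 1: A-series; mu = 4 gives A_4.

Type A4, Milnor number mu = 4.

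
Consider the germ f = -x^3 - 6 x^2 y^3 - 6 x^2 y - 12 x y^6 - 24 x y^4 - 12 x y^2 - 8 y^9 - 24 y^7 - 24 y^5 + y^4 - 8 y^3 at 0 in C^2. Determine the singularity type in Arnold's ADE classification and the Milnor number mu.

Type E_6, Milnor number mu = 6.

The Hessian of f at 0 has rank 0. Corank 2; j^3 = -(x + 2*y)^3 is a perfect cube, so E-series; the 4-jet and mu = 6 give E_6.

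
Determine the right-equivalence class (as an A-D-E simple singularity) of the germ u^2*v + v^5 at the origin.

D6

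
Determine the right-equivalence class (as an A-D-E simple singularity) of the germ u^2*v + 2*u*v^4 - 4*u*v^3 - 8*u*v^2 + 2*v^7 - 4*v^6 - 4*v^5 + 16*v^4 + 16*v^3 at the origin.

D_{8}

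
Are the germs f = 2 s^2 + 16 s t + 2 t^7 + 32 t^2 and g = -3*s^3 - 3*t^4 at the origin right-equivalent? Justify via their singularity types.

The Hessian of f at 0 has rank 1. Corank 1: A-series; mu = 6 gives A_6. The Hessian of g at 0 has rank 0. Corank 2; j^3 = -3*s^3 is a perfect cube, so E-series; the 4-jet and mu = 6 give E_6. f is A_6 but g is E_6, hence not right-equivalent.

No.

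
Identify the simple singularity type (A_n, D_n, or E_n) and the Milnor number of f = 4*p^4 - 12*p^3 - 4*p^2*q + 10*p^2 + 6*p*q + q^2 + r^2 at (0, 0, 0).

Type A_1, Milnor number mu = 1.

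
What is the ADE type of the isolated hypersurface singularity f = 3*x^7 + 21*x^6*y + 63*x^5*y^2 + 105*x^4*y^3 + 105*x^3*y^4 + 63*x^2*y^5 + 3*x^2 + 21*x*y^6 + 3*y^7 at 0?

The Hessian of f at 0 is [[6, 0], [0, 0]] with rank 1, so corank 1. A Groebner basis of the Jacobian ideal J(f) in C{x,y} is {y^6, x}; counting standard monomials gives mu = 6. Corank 1: A-series; mu = 6 gives A_6.

A_{6}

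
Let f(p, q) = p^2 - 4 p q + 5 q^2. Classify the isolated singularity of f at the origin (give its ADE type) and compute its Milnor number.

The Hessian of f at 0 has rank 2. Corank 0: nondegenerate Morse point, so A_1.

Type A1, Milnor number mu = 1.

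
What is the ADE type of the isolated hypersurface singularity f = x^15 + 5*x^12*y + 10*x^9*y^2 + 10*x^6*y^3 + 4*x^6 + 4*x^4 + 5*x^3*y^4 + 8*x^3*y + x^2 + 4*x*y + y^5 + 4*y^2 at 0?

A_4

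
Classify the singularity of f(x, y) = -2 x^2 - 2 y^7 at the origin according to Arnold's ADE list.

A_{6}

The Hessian of f at 0 is [[-4, 0], [0, 0]] with rank 1, so corank 1. A Groebner basis of the Jacobian ideal J(f) in C{x,y} is {y^6, x}; counting standard monomials gives mu = 6. Corank 1: A-series; mu = 6 gives A_6.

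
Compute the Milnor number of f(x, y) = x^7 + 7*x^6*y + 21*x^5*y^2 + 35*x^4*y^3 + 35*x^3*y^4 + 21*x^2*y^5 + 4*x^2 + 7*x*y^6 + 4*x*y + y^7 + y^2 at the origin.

The Hessian of f at 0 has rank 1. Corank 1: A-series; mu = 6 gives A_6.

6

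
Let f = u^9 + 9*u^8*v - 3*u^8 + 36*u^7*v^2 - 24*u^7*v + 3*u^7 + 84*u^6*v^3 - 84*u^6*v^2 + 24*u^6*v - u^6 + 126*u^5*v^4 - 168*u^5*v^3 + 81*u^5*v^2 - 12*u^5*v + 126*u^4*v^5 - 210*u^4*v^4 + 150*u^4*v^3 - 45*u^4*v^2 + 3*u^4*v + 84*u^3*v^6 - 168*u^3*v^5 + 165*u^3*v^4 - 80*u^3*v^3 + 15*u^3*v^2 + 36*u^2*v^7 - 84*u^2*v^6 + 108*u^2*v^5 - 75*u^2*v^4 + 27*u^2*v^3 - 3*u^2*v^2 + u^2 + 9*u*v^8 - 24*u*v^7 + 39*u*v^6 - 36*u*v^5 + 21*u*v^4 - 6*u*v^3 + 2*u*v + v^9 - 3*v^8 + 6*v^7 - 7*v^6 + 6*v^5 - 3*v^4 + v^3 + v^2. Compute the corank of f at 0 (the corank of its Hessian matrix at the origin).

1

Hessian at 0 has rank 1.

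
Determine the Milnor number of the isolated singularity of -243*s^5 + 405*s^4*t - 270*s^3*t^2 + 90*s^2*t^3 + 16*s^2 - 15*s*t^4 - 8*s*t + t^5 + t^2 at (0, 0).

The Hessian of f at 0 has rank 1. Corank 1: A-series; mu = 4 gives A_4.

4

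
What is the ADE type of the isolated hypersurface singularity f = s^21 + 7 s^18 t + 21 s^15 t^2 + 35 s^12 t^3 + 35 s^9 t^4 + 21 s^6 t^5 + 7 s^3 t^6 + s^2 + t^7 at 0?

A6

The Hessian of f at 0 has rank 1. Corank 1: A-series; mu = 6 gives A_6.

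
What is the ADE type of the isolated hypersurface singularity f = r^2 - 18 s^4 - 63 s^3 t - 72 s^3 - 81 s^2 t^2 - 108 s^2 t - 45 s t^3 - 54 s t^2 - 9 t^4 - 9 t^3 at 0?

E_{7}

The Hessian of f at 0 is [[0, 0, 0], [0, 0, 0], [0, 0, 2]] with rank 1, so corank 2. A Groebner basis of the Jacobian ideal J(f) in C{s,t,r} is {768*s^2 + 768*s*t + t^4 + 8*t^3 + 192*t^2, s^3 + 36*s^2 + 36*s*t + t^3/2 + 9*t^2, s^2*t - 40*s^2 - 40*s*t - 2*t^3/3 - 10*t^2, 32*s^2 + s*t^2 + 32*s*t + 5*t^3/6 + 8*t^2, r}; counting standard monomials gives mu = 7. Corank 2; j^3 = -9*(2*s + t)^3 is a perfect cube, so E-series; the 4-jet and mu = 7 give E_7.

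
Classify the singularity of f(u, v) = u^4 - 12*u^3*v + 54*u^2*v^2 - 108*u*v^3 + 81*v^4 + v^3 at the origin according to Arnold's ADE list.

E_6

The Hessian of f at 0 is [[0, 0], [0, 0]] with rank 0, so corank 2. A Groebner basis of the Jacobian ideal J(f) in C{u,v} is {u^3 - 9*u^2*v, v^2}; counting standard monomials gives mu = 6. Corank 2; j^3 = v^3 is a perfect cube, so E-series; the 4-jet and mu = 6 give E_6.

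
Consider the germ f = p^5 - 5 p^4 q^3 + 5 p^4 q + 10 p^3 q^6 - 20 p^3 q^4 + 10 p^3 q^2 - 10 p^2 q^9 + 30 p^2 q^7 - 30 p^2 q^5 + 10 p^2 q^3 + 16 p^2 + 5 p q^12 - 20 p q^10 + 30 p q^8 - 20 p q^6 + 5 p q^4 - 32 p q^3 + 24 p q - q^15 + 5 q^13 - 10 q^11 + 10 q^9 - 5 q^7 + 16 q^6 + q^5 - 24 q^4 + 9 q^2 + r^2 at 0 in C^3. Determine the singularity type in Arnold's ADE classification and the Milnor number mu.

The Hessian of f at 0 is [[32, 24, 0], [24, 18, 0], [0, 0, 2]] with rank 2, so corank 1. A Groebner basis of the Jacobian ideal J(f) in C{p,q,r} is {-p + q^3 - 3*q/4, p^2 - 9*q^2/16, p*q + 3*q^2/4, r}; counting standard monomials gives mu = 4. Corank 1: A-series; mu = 4 gives A_4.

Type A_4, Milnor number mu = 4.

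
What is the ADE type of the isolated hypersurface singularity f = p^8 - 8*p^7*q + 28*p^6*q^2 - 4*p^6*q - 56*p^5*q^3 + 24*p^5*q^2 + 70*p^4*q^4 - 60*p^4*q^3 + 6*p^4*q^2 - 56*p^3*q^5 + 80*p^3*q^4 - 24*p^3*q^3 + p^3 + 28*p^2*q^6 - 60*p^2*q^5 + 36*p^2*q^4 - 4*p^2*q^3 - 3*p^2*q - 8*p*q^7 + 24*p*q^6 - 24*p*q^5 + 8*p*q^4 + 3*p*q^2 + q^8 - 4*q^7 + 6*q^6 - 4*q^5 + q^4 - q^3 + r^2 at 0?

The Hessian of f at 0 has rank 1. Corank 2; j^3 = (p - q)^3 is a perfect cube, so E-series; the 4-jet and mu = 6 give E_6.

E_6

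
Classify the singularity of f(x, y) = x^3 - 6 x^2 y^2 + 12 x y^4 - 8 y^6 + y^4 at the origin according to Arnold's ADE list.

E6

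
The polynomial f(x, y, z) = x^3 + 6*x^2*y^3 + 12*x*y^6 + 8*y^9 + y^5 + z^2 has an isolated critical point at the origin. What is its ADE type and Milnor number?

The Hessian of f at 0 is [[0, 0, 0], [0, 0, 0], [0, 0, 2]] with rank 1, so corank 2. A Groebner basis of the Jacobian ideal J(f) in C{x,y,z} is {x^2/4 + x*y^3, y^4, x^3, x^2*y, z}; counting standard monomials gives mu = 8. Corank 2; j^3 = x^3 is a perfect cube, so E-series; the 5-jet and mu = 8 give E_8.

Type E_{8}, Milnor number mu = 8.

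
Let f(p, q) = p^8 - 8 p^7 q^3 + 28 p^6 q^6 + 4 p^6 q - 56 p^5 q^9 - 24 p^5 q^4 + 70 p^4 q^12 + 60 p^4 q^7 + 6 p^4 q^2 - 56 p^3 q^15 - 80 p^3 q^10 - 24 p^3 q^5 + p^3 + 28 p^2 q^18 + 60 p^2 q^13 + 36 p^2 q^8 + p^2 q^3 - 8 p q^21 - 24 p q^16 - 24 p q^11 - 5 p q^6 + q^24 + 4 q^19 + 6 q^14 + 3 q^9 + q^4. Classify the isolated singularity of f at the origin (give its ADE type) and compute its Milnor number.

Type E_{6}, Milnor number mu = 6.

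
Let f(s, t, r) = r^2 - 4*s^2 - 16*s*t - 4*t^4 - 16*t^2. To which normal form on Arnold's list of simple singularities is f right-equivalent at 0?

A3

The Hessian of f at 0 is [[-8, -16, 0], [-16, -32, 0], [0, 0, 2]] with rank 2, so corank 1. A Groebner basis of the Jacobian ideal J(f) in C{s,t,r} is {t^3, s + 2*t, r}; counting standard monomials gives mu = 3. Corank 1: A-series; mu = 3 gives A_3.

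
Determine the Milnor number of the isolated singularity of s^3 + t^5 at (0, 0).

8

The Hessian of f at 0 has rank 0. Corank 2; j^3 = s^3 is a perfect cube, so E-series; the 5-jet and mu = 8 give E_8.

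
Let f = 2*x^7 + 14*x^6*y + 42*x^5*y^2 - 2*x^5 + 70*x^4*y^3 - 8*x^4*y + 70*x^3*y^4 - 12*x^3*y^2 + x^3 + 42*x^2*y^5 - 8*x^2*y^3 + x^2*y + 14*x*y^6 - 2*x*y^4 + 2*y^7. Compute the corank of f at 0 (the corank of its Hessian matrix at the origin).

2

Hessian at 0 has rank 0.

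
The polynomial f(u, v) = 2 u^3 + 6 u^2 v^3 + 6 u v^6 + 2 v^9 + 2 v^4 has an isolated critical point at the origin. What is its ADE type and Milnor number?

Type E_6, Milnor number mu = 6.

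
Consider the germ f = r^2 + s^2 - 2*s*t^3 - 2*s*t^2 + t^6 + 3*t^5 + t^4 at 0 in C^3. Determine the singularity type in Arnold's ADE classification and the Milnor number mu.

Type A4, Milnor number mu = 4.

The Hessian of f at 0 has rank 2. Corank 1: A-series; mu = 4 gives A_4.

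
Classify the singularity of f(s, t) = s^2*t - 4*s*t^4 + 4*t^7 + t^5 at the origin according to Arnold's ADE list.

The Hessian of f at 0 has rank 0. Corank 2; j^3 = s^2*t has shape L^2 M (L != M), so D-series; mu = 6 gives D_6.

D_6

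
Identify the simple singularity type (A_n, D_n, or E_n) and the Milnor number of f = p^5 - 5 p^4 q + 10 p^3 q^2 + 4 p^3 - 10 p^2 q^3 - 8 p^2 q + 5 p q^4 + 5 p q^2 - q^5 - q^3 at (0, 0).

The Hessian of f at 0 is [[0, 0], [0, 0]] with rank 0, so corank 2. A Groebner basis of the Jacobian ideal J(f) in C{p,q} is {32*p*q/5 + q^4 - 16*q^2/5, p*q^2 - q^3/2, p^2 - 3*p*q/2 + q^2/2}; counting standard monomials gives mu = 6. Corank 2; j^3 = (p - q)*(2*p - q)^2 has shape L^2 M (L != M), so D-series; mu = 6 gives D_6.

Type D_{6}, Milnor number mu = 6.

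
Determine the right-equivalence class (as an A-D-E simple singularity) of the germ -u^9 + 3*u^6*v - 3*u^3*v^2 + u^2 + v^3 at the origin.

A_{2}

The Hessian of f at 0 has rank 1. Corank 1: A-series; mu = 2 gives A_2.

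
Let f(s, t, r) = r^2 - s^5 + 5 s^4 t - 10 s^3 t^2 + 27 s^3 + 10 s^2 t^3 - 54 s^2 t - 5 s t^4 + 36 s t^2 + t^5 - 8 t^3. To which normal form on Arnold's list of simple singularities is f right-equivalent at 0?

E_{8}

The Hessian of f at 0 is [[0, 0, 0], [0, 0, 0], [0, 0, 2]] with rank 1, so corank 2. A Groebner basis of the Jacobian ideal J(f) in C{s,t,r} is {t^5, s*t^3 - 3*t^4/4, s^2 - 4*s*t/3 + 4*t^2/9, r}; counting standard monomials gives mu = 8. Corank 2; j^3 = (3*s - 2*t)^3 is a perfect cube, so E-series; the 5-jet and mu = 8 give E_8.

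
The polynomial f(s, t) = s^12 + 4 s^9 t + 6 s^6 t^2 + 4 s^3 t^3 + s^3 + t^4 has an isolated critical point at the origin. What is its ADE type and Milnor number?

Type E6, Milnor number mu = 6.

The Hessian of f at 0 has rank 0. Corank 2; j^3 = s^3 is a perfect cube, so E-series; the 4-jet and mu = 6 give E_6.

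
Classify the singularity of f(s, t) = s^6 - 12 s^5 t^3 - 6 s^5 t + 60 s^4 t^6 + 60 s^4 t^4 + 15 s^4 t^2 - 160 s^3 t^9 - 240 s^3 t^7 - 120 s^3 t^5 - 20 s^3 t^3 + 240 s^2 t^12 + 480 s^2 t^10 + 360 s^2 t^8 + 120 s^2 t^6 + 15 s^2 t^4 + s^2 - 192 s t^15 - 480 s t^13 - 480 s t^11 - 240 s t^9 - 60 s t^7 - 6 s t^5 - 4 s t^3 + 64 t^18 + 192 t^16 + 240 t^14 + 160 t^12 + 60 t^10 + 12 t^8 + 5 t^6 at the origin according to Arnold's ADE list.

The Hessian of f at 0 is [[2, 0], [0, 0]] with rank 1, so corank 1. A Groebner basis of the Jacobian ideal J(f) in C{s,t} is {s*t^2, -s/2 + t^3, s^2}; counting standard monomials gives mu = 5. Corank 1: A-series; mu = 5 gives A_5.

A_5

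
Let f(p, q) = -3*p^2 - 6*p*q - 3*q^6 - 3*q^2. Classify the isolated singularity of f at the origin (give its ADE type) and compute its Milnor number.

The Hessian of f at 0 has rank 1. Corank 1: A-series; mu = 5 gives A_5.

Type A_{5}, Milnor number mu = 5.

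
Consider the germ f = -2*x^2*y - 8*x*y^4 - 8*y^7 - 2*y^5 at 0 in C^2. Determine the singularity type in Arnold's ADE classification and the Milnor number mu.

Type D_6, Milnor number mu = 6.

The Hessian of f at 0 is [[0, 0], [0, 0]] with rank 0, so corank 2. A Groebner basis of the Jacobian ideal J(f) in C{x,y} is {x*y/2 + y^4, x*y^2, x^2 - 5*x*y/2}; counting standard monomials gives mu = 6. Corank 2; j^3 = -2*x^2*y has shape L^2 M (L != M), so D-series; mu = 6 gives D_6.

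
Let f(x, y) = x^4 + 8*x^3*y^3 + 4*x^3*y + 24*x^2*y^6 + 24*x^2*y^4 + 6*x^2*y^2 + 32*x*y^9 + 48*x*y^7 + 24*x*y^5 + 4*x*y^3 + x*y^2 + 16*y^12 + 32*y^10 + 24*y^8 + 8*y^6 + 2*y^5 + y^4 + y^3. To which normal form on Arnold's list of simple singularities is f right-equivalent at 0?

The Hessian of f at 0 has rank 0. Corank 2; j^3 = y^2*(x + y) has shape L^2 M (L != M), so D-series; mu = 5 gives D_5.

D5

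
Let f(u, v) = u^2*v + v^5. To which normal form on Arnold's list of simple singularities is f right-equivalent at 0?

D_{6}

The Hessian of f at 0 is [[0, 0], [0, 0]] with rank 0, so corank 2. A Groebner basis of the Jacobian ideal J(f) in C{u,v} is {u^2/5 + v^4, u^3, u*v}; counting standard monomials gives mu = 6. Corank 2; j^3 = u^2*v has shape L^2 M (L != M), so D-series; mu = 6 gives D_6.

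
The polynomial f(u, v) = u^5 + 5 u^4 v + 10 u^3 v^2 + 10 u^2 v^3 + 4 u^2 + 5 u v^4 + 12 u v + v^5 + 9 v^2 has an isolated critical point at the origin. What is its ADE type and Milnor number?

The Hessian of f at 0 is [[8, 12], [12, 18]] with rank 1, so corank 1. A Groebner basis of the Jacobian ideal J(f) in C{u,v} is {v^4, u + 3*v/2}; counting standard monomials gives mu = 4. Corank 1: A-series; mu = 4 gives A_4.

Type A_{4}, Milnor number mu = 4.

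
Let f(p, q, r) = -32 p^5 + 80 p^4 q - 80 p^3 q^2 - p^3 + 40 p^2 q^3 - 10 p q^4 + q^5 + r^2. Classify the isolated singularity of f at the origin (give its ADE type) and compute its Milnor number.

The Hessian of f at 0 is [[0, 0, 0], [0, 0, 0], [0, 0, 2]] with rank 1, so corank 2. A Groebner basis of the Jacobian ideal J(f) in C{p,q,r} is {q^5, p*q^3 - q^4/8, p^2, r}; counting standard monomials gives mu = 8. Corank 2; j^3 = -p^3 is a perfect cube, so E-series; the 5-jet and mu = 8 give E_8.

Type E8, Milnor number mu = 8.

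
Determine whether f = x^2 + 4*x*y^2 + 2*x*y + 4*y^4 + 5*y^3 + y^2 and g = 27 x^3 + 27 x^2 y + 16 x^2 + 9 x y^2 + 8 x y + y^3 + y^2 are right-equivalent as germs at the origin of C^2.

Yes.

The Hessian of f at 0 has rank 1. Corank 1: A-series; mu = 2 gives A_2. The Hessian of g at 0 has rank 1. Corank 1: A-series; mu = 2 gives A_2. Both have type A_2, hence right-equivalent.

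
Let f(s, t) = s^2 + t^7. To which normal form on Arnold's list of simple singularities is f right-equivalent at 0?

A6

The Hessian of f at 0 has rank 1. Corank 1: A-series; mu = 6 gives A_6.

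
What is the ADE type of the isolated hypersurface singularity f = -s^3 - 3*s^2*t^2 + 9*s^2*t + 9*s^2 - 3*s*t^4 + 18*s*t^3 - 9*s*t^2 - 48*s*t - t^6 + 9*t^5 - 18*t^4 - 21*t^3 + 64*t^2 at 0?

The Hessian of f at 0 is [[18, -48], [-48, 128]] with rank 1, so corank 1. A Groebner basis of the Jacobian ideal J(f) in C{s,t} is {t^2, s - 8*t/3}; counting standard monomials gives mu = 2. Corank 1: A-series; mu = 2 gives A_2.

A2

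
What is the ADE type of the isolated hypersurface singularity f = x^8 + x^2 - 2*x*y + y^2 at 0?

A_{7}

The Hessian of f at 0 has rank 1. Corank 1: A-series; mu = 7 gives A_7.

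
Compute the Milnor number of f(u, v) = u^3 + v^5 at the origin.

8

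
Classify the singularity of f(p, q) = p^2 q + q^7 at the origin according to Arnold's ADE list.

D_8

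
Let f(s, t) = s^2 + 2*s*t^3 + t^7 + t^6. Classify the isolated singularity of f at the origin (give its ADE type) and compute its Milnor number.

Type A_6, Milnor number mu = 6.

The Hessian of f at 0 is [[2, 0], [0, 0]] with rank 1, so corank 1. A Groebner basis of the Jacobian ideal J(f) in C{s,t} is {s + t^3, s^2}; counting standard monomials gives mu = 6. Corank 1: A-series; mu = 6 gives A_6.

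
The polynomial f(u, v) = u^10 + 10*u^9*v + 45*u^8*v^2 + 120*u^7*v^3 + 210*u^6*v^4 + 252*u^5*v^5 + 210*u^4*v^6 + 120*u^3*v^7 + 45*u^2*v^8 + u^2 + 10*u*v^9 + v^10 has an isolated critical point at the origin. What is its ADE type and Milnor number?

Type A9, Milnor number mu = 9.

The Hessian of f at 0 has rank 1. Corank 1: A-series; mu = 9 gives A_9.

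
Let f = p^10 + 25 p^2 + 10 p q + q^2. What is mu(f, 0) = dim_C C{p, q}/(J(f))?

9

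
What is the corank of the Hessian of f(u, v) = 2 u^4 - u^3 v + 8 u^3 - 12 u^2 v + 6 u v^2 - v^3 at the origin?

Hessian at 0 has rank 0.

2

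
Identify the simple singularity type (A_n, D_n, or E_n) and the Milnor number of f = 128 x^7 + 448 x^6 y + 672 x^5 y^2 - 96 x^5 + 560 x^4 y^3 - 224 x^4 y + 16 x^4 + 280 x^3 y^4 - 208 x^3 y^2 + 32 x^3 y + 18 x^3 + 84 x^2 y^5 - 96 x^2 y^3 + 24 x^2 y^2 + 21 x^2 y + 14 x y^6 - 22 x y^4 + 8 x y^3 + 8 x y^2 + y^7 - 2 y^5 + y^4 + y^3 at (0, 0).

Type D5, Milnor number mu = 5.

The Hessian of f at 0 has rank 0. Corank 2; j^3 = (2*x + y)*(3*x + y)^2 has shape L^2 M (L != M), so D-series; mu = 5 gives D_5.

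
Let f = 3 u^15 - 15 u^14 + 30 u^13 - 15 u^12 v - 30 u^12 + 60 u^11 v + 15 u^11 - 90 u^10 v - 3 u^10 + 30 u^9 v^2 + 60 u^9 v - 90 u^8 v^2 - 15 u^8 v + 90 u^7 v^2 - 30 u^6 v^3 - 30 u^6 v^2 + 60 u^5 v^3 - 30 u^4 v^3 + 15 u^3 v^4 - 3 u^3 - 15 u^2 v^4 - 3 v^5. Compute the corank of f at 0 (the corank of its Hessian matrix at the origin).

2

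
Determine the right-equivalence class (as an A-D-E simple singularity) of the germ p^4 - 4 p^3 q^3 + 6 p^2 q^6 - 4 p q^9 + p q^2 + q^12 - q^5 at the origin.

D_{5}

The Hessian of f at 0 is [[0, 0], [0, 0]] with rank 0, so corank 2. A Groebner basis of the Jacobian ideal J(f) in C{p,q} is {p^3 + q^2/4, q^3, p*q}; counting standard monomials gives mu = 5. Corank 2; j^3 = p*q^2 has shape L^2 M (L != M), so D-series; mu = 5 gives D_5.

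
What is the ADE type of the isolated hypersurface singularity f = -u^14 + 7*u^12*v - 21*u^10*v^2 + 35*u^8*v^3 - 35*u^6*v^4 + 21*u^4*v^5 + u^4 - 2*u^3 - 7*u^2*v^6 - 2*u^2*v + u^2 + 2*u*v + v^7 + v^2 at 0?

The Hessian of f at 0 has rank 1. Corank 1: A-series; mu = 6 gives A_6.

A_6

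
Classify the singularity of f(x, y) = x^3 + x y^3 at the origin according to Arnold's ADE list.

E_{7}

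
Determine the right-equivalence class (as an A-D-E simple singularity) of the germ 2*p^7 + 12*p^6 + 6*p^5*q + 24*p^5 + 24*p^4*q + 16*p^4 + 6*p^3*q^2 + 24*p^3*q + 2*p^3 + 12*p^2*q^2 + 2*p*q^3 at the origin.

E_7

The Hessian of f at 0 is [[0, 0], [0, 0]] with rank 0, so corank 2. A Groebner basis of the Jacobian ideal J(f) in C{p,q} is {3*p^2/4 + q^4 + q^3/4, p^3, p^2*q - p^2/4 - q^3/12, p^2 + p*q^2 + q^3/3}; counting standard monomials gives mu = 7. Corank 2; j^3 = 2*p^3 is a perfect cube, so E-series; the 4-jet and mu = 7 give E_7.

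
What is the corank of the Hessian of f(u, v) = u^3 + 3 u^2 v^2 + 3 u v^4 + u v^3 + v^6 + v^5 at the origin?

Hessian at 0 has rank 0.

2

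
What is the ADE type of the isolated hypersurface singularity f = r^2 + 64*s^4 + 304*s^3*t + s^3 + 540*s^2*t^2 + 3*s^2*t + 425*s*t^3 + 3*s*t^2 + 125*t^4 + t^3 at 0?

The Hessian of f at 0 is [[0, 0, 0], [0, 0, 0], [0, 0, 2]] with rank 1, so corank 2. A Groebner basis of the Jacobian ideal J(f) in C{s,t,r} is {3*s^2/16 + 3*s*t/8 + t^4 + t^3/16 + 3*t^2/16, s^3 + 27*s^2/16 + 27*s*t/8 + 25*t^3/16 + 27*t^2/16, s^2*t - 17*s^2/16 - 17*s*t/8 - 65*t^3/48 - 17*t^2/16, s^2/2 + s*t^2 + s*t + 7*t^3/6 + t^2/2, r}; counting standard monomials gives mu = 7. Corank 2; j^3 = (s + t)^3 is a perfect cube, so E-series; the 4-jet and mu = 7 give E_7.

E_7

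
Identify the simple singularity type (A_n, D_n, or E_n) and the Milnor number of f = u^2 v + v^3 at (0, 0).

Type D_4, Milnor number mu = 4.

The Hessian of f at 0 has rank 0. Corank 2; j^3 = v*(u^2 + v^2) splits into three distinct lines over C (the quadratic factor has nonzero discriminant), so D_4.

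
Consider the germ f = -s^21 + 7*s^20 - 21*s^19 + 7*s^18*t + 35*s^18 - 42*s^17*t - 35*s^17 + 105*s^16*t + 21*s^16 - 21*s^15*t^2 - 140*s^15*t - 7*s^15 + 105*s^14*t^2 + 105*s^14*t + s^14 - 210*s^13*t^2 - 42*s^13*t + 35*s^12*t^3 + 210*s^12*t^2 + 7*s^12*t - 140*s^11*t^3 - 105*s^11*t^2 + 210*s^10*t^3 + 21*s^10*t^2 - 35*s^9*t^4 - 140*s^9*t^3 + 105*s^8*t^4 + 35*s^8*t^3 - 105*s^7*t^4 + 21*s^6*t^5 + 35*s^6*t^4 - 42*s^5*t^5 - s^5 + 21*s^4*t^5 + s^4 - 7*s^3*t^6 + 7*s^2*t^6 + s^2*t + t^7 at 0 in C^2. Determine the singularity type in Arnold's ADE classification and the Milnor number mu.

The Hessian of f at 0 is [[0, 0], [0, 0]] with rank 0, so corank 2. A Groebner basis of the Jacobian ideal J(f) in C{s,t} is {s^2/7 + t^6, s^3, s*t}; counting standard monomials gives mu = 8. Corank 2; j^3 = s^2*t has shape L^2 M (L != M), so D-series; mu = 8 gives D_8.

Type D_{8}, Milnor number mu = 8.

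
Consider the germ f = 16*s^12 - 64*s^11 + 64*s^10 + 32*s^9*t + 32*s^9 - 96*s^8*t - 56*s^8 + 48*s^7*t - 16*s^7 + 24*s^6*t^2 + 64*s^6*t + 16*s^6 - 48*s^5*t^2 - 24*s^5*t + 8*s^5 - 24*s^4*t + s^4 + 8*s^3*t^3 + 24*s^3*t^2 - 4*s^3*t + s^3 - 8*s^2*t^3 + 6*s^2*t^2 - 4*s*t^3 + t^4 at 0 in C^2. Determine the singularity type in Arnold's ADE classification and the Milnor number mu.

The Hessian of f at 0 is [[0, 0], [0, 0]] with rank 0, so corank 2. A Groebner basis of the Jacobian ideal J(f) in C{s,t} is {t^4, s*t^2 - t^3/3, s^2}; counting standard monomials gives mu = 6. Corank 2; j^3 = s^3 is a perfect cube, so E-series; the 4-jet and mu = 6 give E_6.

Type E_6, Milnor number mu = 6.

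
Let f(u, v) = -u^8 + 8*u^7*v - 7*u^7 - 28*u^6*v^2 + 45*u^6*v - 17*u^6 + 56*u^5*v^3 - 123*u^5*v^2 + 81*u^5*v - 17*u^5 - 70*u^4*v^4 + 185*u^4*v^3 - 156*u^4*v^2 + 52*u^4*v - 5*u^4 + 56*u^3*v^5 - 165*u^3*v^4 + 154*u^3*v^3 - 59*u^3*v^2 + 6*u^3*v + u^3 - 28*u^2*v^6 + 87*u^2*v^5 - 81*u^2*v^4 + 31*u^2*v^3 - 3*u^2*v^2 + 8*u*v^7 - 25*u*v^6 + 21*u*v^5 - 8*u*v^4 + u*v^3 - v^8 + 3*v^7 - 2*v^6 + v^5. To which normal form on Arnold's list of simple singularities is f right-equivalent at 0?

E7

The Hessian of f at 0 has rank 0. Corank 2; j^3 = u^3 is a perfect cube, so E-series; the 4-jet and mu = 7 give E_7.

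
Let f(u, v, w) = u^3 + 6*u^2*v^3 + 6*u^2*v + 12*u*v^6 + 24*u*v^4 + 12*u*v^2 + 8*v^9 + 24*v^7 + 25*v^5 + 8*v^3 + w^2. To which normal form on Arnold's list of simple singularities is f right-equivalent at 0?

The Hessian of f at 0 has rank 1. Corank 2; j^3 = (u + 2*v)^3 is a perfect cube, so E-series; the 5-jet and mu = 8 give E_8.

E_{8}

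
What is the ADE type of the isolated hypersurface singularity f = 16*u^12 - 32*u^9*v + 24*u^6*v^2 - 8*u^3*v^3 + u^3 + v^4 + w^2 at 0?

E_{6}

The Hessian of f at 0 has rank 1. Corank 2; j^3 = u^3 is a perfect cube, so E-series; the 4-jet and mu = 6 give E_6.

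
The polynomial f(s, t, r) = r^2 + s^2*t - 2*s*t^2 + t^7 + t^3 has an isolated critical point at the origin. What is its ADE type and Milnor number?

Type D8, Milnor number mu = 8.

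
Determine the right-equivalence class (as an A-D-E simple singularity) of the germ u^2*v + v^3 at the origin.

D_4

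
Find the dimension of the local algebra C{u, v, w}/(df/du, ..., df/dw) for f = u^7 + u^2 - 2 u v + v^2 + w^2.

6

The Hessian of f at 0 is [[2, -2, 0], [-2, 2, 0], [0, 0, 2]] with rank 2, so corank 1. A Groebner basis of the Jacobian ideal J(f) in C{u,v,w} is {v^6, u - v, w}; counting standard monomials gives mu = 6. Corank 1: A-series; mu = 6 gives A_6.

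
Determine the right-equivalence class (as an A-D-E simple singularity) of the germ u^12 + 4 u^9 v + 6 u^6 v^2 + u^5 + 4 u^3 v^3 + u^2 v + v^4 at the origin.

D5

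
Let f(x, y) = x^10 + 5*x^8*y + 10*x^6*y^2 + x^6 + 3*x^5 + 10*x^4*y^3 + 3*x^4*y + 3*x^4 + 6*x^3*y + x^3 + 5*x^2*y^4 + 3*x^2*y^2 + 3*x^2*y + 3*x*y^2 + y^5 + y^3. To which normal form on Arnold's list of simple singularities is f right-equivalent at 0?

E8

The Hessian of f at 0 has rank 0. Corank 2; j^3 = (x + y)^3 is a perfect cube, so E-series; the 5-jet and mu = 8 give E_8.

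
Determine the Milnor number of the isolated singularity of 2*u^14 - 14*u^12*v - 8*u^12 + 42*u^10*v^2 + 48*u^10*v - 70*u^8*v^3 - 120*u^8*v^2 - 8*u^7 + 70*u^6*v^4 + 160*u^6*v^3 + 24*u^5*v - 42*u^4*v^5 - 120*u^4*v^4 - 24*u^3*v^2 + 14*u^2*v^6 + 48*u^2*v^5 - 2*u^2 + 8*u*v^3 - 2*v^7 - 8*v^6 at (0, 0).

The Hessian of f at 0 has rank 1. Corank 1: A-series; mu = 6 gives A_6.

6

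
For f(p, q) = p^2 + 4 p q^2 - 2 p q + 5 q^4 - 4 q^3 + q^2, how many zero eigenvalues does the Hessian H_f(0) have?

Hessian at 0 has rank 1.

1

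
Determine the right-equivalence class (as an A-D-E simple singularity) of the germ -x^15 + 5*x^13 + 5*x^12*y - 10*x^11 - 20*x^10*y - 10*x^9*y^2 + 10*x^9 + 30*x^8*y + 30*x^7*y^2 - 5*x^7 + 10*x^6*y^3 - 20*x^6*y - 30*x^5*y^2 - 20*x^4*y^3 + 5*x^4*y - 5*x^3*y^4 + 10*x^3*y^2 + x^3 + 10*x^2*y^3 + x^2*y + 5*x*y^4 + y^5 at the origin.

The Hessian of f at 0 has rank 0. Corank 2; j^3 = x^2*(x + y) has shape L^2 M (L != M), so D-series; mu = 6 gives D_6.

D6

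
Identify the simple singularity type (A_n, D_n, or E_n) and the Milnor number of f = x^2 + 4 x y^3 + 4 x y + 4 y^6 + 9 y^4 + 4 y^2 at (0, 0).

Type A_3, Milnor number mu = 3.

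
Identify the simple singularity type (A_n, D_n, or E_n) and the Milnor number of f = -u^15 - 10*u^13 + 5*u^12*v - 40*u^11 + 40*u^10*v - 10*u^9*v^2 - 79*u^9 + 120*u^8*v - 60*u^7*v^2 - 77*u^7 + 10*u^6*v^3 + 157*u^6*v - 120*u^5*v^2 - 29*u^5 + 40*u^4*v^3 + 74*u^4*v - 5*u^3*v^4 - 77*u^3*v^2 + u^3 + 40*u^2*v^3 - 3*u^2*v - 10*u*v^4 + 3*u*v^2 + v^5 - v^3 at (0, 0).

Type E_{8}, Milnor number mu = 8.

The Hessian of f at 0 is [[0, 0], [0, 0]] with rank 0, so corank 2. A Groebner basis of the Jacobian ideal J(f) in C{u,v} is {-7*u^2/2 + u*v^3 + 7*u*v - 7*v^2/2, -4*u^2 + 8*u*v + v^4 - 4*v^2, u^3 - 3*u*v^2 + 2*v^3, u^2*v - 2*u*v^2 + v^3}; counting standard monomials gives mu = 8. Corank 2; j^3 = (u - v)^3 is a perfect cube, so E-series; the 5-jet and mu = 8 give E_8.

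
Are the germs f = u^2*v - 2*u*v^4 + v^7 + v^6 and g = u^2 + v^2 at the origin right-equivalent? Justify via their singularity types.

The Hessian of f at 0 has rank 0. Corank 2; j^3 = u^2*v has shape L^2 M (L != M), so D-series; mu = 7 gives D_7. The Hessian of g at 0 has rank 2. Corank 0: nondegenerate Morse point, so A_1. f is D_7 but g is A_1, hence not right-equivalent.

No.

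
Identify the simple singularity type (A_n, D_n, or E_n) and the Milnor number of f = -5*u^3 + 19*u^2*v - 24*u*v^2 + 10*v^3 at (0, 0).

Type D_4, Milnor number mu = 4.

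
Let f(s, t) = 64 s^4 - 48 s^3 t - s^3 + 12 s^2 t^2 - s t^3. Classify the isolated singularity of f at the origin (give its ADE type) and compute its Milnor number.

Type E_7, Milnor number mu = 7.

The Hessian of f at 0 has rank 0. Corank 2; j^3 = -s^3 is a perfect cube, so E-series; the 4-jet and mu = 7 give E_7.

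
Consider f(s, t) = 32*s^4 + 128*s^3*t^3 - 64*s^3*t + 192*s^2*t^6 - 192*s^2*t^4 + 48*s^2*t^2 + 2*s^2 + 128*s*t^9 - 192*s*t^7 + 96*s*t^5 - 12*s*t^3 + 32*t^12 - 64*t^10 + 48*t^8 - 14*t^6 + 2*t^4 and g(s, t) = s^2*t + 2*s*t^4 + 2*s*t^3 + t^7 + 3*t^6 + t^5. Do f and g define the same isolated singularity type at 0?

No.

The Hessian of f at 0 is [[4, 0], [0, 0]] with rank 1, so corank 1. A Groebner basis of the Jacobian ideal J(f) in C{s,t} is {t^3, s}; counting standard monomials gives mu = 3. Corank 1: A-series; mu = 3 gives A_3. The Hessian of g at 0 is [[0, 0], [0, 0]] with rank 0, so corank 2. A Groebner basis of the Jacobian ideal J(g) in C{s,t} is {s*t + t^4 + t^3, s^3, s^2*t + s^2/4 + s*t/4 + t^3/4, -s^2/4 + s*t^2 - 5*s*t/4 - 5*t^3/4}; counting standard monomials gives mu = 7. Corank 2; j^3 = s^2*t has shape L^2 M (L != M), so D-series; mu = 7 gives D_7. f is A_3 but g is D_7, hence not right-equivalent.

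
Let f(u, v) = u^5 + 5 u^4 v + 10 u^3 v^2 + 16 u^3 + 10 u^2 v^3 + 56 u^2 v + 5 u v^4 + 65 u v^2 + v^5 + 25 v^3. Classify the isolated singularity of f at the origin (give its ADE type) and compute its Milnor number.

Type D6, Milnor number mu = 6.

The Hessian of f at 0 has rank 0. Corank 2; j^3 = (u + v)*(4*u + 5*v)^2 has shape L^2 M (L != M), so D-series; mu = 6 gives D_6.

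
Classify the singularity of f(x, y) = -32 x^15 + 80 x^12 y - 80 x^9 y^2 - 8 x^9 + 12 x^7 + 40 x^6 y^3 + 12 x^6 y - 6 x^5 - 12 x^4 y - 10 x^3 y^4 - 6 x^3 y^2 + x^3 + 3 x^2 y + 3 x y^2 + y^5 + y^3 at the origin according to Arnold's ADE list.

E_8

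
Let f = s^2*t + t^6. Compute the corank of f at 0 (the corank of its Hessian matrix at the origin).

2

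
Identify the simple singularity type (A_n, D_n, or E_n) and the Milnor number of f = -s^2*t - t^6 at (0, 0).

Type D7, Milnor number mu = 7.

The Hessian of f at 0 is [[0, 0], [0, 0]] with rank 0, so corank 2. A Groebner basis of the Jacobian ideal J(f) in C{s,t} is {s^2/6 + t^5, s^3, s*t}; counting standard monomials gives mu = 7. Corank 2; j^3 = -s^2*t has shape L^2 M (L != M), so D-series; mu = 7 gives D_7.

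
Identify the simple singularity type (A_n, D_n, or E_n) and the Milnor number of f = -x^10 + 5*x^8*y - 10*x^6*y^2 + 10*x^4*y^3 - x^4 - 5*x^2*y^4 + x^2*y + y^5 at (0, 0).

The Hessian of f at 0 is [[0, 0], [0, 0]] with rank 0, so corank 2. A Groebner basis of the Jacobian ideal J(f) in C{x,y} is {x^2/5 + y^4, x^3, x*y}; counting standard monomials gives mu = 6. Corank 2; j^3 = x^2*y has shape L^2 M (L != M), so D-series; mu = 6 gives D_6.

Type D_6, Milnor number mu = 6.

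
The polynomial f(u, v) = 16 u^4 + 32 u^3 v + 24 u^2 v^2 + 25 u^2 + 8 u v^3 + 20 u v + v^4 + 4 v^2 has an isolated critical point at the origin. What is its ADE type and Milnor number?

Type A_3, Milnor number mu = 3.

The Hessian of f at 0 has rank 1. Corank 1: A-series; mu = 3 gives A_3.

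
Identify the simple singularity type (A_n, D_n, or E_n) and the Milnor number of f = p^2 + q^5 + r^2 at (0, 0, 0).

Type A_4, Milnor number mu = 4.

The Hessian of f at 0 has rank 2. Corank 1: A-series; mu = 4 gives A_4.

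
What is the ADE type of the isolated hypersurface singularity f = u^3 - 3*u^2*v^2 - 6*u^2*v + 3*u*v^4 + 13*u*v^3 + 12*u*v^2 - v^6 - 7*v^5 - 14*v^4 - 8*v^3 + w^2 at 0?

The Hessian of f at 0 is [[0, 0, 0], [0, 0, 0], [0, 0, 2]] with rank 1, so corank 2. A Groebner basis of the Jacobian ideal J(f) in C{u,v,w} is {-u^2 + 4*u*v + v^4 - v^3/3 - 4*v^2, u^3 - 10*u^2 + 40*u*v - 34*v^3/3 - 40*v^2, u^2*v - 11*u^2/3 + 44*u*v/3 - 47*v^3/9 - 44*v^2/3, -u^2 + u*v^2 + 4*u*v - 7*v^3/3 - 4*v^2, w}; counting standard monomials gives mu = 7. Corank 2; j^3 = (u - 2*v)^3 is a perfect cube, so E-series; the 4-jet and mu = 7 give E_7.

E_{7}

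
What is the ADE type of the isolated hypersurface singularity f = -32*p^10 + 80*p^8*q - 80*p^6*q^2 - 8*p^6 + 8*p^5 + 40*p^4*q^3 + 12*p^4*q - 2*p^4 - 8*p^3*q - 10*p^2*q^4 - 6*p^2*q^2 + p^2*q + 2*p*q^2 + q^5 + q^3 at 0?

D_{6}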